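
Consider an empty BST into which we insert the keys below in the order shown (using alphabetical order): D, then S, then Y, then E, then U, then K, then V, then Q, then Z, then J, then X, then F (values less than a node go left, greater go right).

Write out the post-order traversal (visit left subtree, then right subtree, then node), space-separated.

D: root
S: right child of D (depth 1)
Y: right child of S (depth 2)
E: left child of S (depth 2)
U: left child of Y (depth 3)
K: right child of E (depth 3)
V: right child of U (depth 4)
Q: right child of K (depth 4)
Z: right child of Y (depth 3)
J: left child of K (depth 4)
X: right child of V (depth 5)
F: left child of J (depth 5)

F J Q K E X V U Z Y S D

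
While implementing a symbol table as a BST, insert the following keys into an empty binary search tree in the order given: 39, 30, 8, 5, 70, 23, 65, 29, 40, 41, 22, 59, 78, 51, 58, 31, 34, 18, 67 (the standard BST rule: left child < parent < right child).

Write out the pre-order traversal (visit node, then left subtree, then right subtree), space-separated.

39: root
30: left child of 39 (depth 1)
8: left child of 30 (depth 2)
5: left child of 8 (depth 3)
70: right child of 39 (depth 1)
23: right child of 8 (depth 3)
65: left child of 70 (depth 2)
29: right child of 23 (depth 4)
40: left child of 65 (depth 3)
41: right child of 40 (depth 4)
22: left child of 23 (depth 4)
59: right child of 41 (depth 5)
78: right child of 70 (depth 2)
51: left child of 59 (depth 6)
58: right child of 51 (depth 7)
31: right child of 30 (depth 2)
34: right child of 31 (depth 3)
18: left child of 22 (depth 5)
67: right child of 65 (depth 3)

39 30 8 5 23 22 18 29 31 34 70 65 40 41 59 51 58 67 78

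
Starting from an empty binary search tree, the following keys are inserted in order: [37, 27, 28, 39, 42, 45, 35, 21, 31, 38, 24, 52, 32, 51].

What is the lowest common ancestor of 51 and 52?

Insert 37: tree is empty, so 37 becomes the root.
Insert 27: 27 < 37 → go left. Place as left child of 37.
Insert 28: 28 < 37 → go left; 28 > 27 → go right. Place as right child of 27.
Insert 39: 39 > 37 → go right. Place as right child of 37.
Insert 42: 42 > 37 → go right; 42 > 39 → go right. Place as right child of 39.
Insert 45: 45 > 37 → go right; 45 > 39 → go right; 45 > 42 → go right. Place as right child of 42.
Insert 35: 35 < 37 → go left; 35 > 27 → go right; 35 > 28 → go right. Place as right child of 28.
Insert 21: 21 < 37 → go left; 21 < 27 → go left. Place as left child of 27.
Insert 31: 31 < 37 → go left; 31 > 27 → go right; 31 > 28 → go right; 31 < 35 → go left. Place as left child of 35.
Insert 38: 38 > 37 → go right; 38 < 39 → go left. Place as left child of 39.
Insert 24: 24 < 37 → go left; 24 < 27 → go left; 24 > 21 → go right. Place as right child of 21.
Insert 52: 52 > 37 → go right; 52 > 39 → go right; 52 > 42 → go right; 52 > 45 → go right. Place as right child of 45.
Insert 32: 32 < 37 → go left; 32 > 27 → go right; 32 > 28 → go right; 32 < 35 → go left; 32 > 31 → go right. Place as right child of 31.
Insert 51: 51 > 37 → go right; 51 > 39 → go right; 51 > 42 → go right; 51 > 45 → go right; 51 < 52 → go left. Place as left child of 52.

Path to 51: 37 → 39 → 42 → 45 → 52 → 51
Path to 52: 37 → 39 → 42 → 45 → 52
52 lies on both paths and is an ancestor of the other node.

52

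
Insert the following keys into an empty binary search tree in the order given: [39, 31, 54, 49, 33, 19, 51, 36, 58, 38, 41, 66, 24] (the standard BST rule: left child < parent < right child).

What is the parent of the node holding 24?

19

39: root
31: left child of 39 (depth 1)
54: right child of 39 (depth 1)
49: left child of 54 (depth 2)
33: right child of 31 (depth 2)
19: left child of 31 (depth 2)
51: right child of 49 (depth 3)
36: right child of 33 (depth 3)
58: right child of 54 (depth 2)
38: right child of 36 (depth 4)
41: left child of 49 (depth 3)
66: right child of 58 (depth 3)
24: right child of 19 (depth 3)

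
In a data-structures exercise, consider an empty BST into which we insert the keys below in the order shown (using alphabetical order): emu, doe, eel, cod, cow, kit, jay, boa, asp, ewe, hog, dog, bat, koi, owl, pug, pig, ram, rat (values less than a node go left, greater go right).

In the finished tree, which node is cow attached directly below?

Insert emu: tree is empty, so emu becomes the root.
Insert doe: doe < emu → go left. Place as left child of emu.
Insert eel: eel < emu → go left; eel > doe → go right. Place as right child of doe.
Insert cod: cod < emu → go left; cod < doe → go left. Place as left child of doe.
Insert cow: cow < emu → go left; cow < doe → go left; cow > cod → go right. Place as right child of cod.
Insert kit: kit > emu → go right. Place as right child of emu.
Insert jay: jay > emu → go right; jay < kit → go left. Place as left child of kit.
Insert boa: boa < emu → go left; boa < doe → go left; boa < cod → go left. Place as left child of cod.
Insert asp: asp < emu → go left; asp < doe → go left; asp < cod → go left; asp < boa → go left. Place as left child of boa.
Insert ewe: ewe > emu → go right; ewe < kit → go left; ewe < jay → go left. Place as left child of jay.
Insert hog: hog > emu → go right; hog < kit → go left; hog < jay → go left; hog > ewe → go right. Place as right child of ewe.
Insert dog: dog < emu → go left; dog > doe → go right; dog < eel → go left. Place as left child of eel.
Insert bat: bat < emu → go left; bat < doe → go left; bat < cod → go left; bat < boa → go left; bat > asp → go right. Place as right child of asp.
Insert koi: koi > emu → go right; koi > kit → go right. Place as right child of kit.
Insert owl: owl > emu → go right; owl > kit → go right; owl > koi → go right. Place as right child of koi.
Insert pug: pug > emu → go right; pug > kit → go right; pug > koi → go right; pug > owl → go right. Place as right child of owl.
Insert pig: pig > emu → go right; pig > kit → go right; pig > koi → go right; pig > owl → go right; pig < pug → go left. Place as left child of pug.
Insert ram: ram > emu → go right; ram > kit → go right; ram > koi → go right; ram > owl → go right; ram > pug → go right. Place as right child of pug.
Insert rat: rat > emu → go right; rat > kit → go right; rat > koi → go right; rat > owl → go right; rat > pug → go right; rat > ram → go right. Place as right child of ram.

cod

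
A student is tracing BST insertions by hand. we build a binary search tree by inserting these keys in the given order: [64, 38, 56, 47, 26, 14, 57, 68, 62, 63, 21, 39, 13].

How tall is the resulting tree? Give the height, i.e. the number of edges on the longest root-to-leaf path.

64: root
38: left child of 64 (depth 1)
56: right child of 38 (depth 2)
47: left child of 56 (depth 3)
26: left child of 38 (depth 2)
14: left child of 26 (depth 3)
57: right child of 56 (depth 3)
68: right child of 64 (depth 1)
62: right child of 57 (depth 4)
63: right child of 62 (depth 5)
21: right child of 14 (depth 4)
39: left child of 47 (depth 4)
13: left child of 14 (depth 4)

The deepest node is 63 at depth 5.

5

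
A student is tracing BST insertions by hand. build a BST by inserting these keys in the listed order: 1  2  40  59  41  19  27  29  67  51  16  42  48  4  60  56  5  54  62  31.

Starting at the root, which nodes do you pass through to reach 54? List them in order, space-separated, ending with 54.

1 2 40 59 41 51 56 54

Insert 1: tree is empty, so 1 becomes the root.
Insert 2: 2 > 1 → go right. Place as right child of 1.
Insert 40: 40 > 1 → go right; 40 > 2 → go right. Place as right child of 2.
Insert 59: 59 > 1 → go right; 59 > 2 → go right; 59 > 40 → go right. Place as right child of 40.
Insert 41: 41 > 1 → go right; 41 > 2 → go right; 41 > 40 → go right; 41 < 59 → go left. Place as left child of 59.
Insert 19: 19 > 1 → go right; 19 > 2 → go right; 19 < 40 → go left. Place as left child of 40.
Insert 27: 27 > 1 → go right; 27 > 2 → go right; 27 < 40 → go left; 27 > 19 → go right. Place as right child of 19.
Insert 29: 29 > 1 → go right; 29 > 2 → go right; 29 < 40 → go left; 29 > 19 → go right; 29 > 27 → go right. Place as right child of 27.
Insert 67: 67 > 1 → go right; 67 > 2 → go right; 67 > 40 → go right; 67 > 59 → go right. Place as right child of 59.
Insert 51: 51 > 1 → go right; 51 > 2 → go right; 51 > 40 → go right; 51 < 59 → go left; 51 > 41 → go right. Place as right child of 41.
Insert 16: 16 > 1 → go right; 16 > 2 → go right; 16 < 40 → go left; 16 < 19 → go left. Place as left child of 19.
Insert 42: 42 > 1 → go right; 42 > 2 → go right; 42 > 40 → go right; 42 < 59 → go left; 42 > 41 → go right; 42 < 51 → go left. Place as left child of 51.
Insert 48: 48 > 1 → go right; 48 > 2 → go right; 48 > 40 → go right; 48 < 59 → go left; 48 > 41 → go right; 48 < 51 → go left; 48 > 42 → go right. Place as right child of 42.
Insert 4: 4 > 1 → go right; 4 > 2 → go right; 4 < 40 → go left; 4 < 19 → go left; 4 < 16 → go left. Place as left child of 16.
Insert 60: 60 > 1 → go right; 60 > 2 → go right; 60 > 40 → go right; 60 > 59 → go right; 60 < 67 → go left. Place as left child of 67.
Insert 56: 56 > 1 → go right; 56 > 2 → go right; 56 > 40 → go right; 56 < 59 → go left; 56 > 41 → go right; 56 > 51 → go right. Place as right child of 51.
Insert 5: 5 > 1 → go right; 5 > 2 → go right; 5 < 40 → go left; 5 < 19 → go left; 5 < 16 → go left; 5 > 4 → go right. Place as right child of 4.
Insert 54: 54 > 1 → go right; 54 > 2 → go right; 54 > 40 → go right; 54 < 59 → go left; 54 > 41 → go right; 54 > 51 → go right; 54 < 56 → go left. Place as left child of 56.
Insert 62: 62 > 1 → go right; 62 > 2 → go right; 62 > 40 → go right; 62 > 59 → go right; 62 < 67 → go left; 62 > 60 → go right. Place as right child of 60.
Insert 31: 31 > 1 → go right; 31 > 2 → go right; 31 < 40 → go left; 31 > 19 → go right; 31 > 27 → go right; 31 > 29 → go right. Place as right child of 29.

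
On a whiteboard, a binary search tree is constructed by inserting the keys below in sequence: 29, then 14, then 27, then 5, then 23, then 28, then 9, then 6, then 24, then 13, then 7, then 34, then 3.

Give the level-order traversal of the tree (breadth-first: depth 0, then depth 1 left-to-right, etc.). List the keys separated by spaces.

Insert 29: tree is empty, so 29 becomes the root.
Insert 14: 14 < 29 → go left. Place as left child of 29.
Insert 27: 27 < 29 → go left; 27 > 14 → go right. Place as right child of 14.
Insert 5: 5 < 29 → go left; 5 < 14 → go left. Place as left child of 14.
Insert 23: 23 < 29 → go left; 23 > 14 → go right; 23 < 27 → go left. Place as left child of 27.
Insert 28: 28 < 29 → go left; 28 > 14 → go right; 28 > 27 → go right. Place as right child of 27.
Insert 9: 9 < 29 → go left; 9 < 14 → go left; 9 > 5 → go right. Place as right child of 5.
Insert 6: 6 < 29 → go left; 6 < 14 → go left; 6 > 5 → go right; 6 < 9 → go left. Place as left child of 9.
Insert 24: 24 < 29 → go left; 24 > 14 → go right; 24 < 27 → go left; 24 > 23 → go right. Place as right child of 23.
Insert 13: 13 < 29 → go left; 13 < 14 → go left; 13 > 5 → go right; 13 > 9 → go right. Place as right child of 9.
Insert 7: 7 < 29 → go left; 7 < 14 → go left; 7 > 5 → go right; 7 < 9 → go left; 7 > 6 → go right. Place as right child of 6.
Insert 34: 34 > 29 → go right. Place as right child of 29.
Insert 3: 3 < 29 → go left; 3 < 14 → go left; 3 < 5 → go left. Place as left child of 5.

29 14 34 5 27 3 9 23 28 6 13 24 7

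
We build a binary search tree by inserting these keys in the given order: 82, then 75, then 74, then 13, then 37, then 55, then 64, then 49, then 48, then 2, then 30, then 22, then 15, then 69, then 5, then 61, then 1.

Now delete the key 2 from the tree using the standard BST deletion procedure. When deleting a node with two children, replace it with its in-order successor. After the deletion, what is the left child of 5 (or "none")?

1

Resulting structure (node: left, right):
  82: L=75, R=–
  75: L=74, R=–
  74: L=13, R=–
  13: L=2, R=37
  37: L=30, R=55
  55: L=49, R=64
  64: L=61, R=69
  49: L=48, R=–
  48: L=–, R=–
  2: L=1, R=5
  30: L=22, R=–
  22: L=15, R=–
  15: L=–, R=–
  69: L=–, R=–
  5: L=–, R=–
  61: L=–, R=–
  1: L=–, R=–

Delete 2 (two children — replace with in-order successor).
After deletion, 5's left child: 1.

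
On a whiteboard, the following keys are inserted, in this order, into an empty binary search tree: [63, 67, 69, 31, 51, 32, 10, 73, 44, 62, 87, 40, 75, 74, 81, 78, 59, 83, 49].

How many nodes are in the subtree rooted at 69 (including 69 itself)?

Insert 63: tree is empty, so 63 becomes the root.
Insert 67: 67 > 63 → go right. Place as right child of 63.
Insert 69: 69 > 63 → go right; 69 > 67 → go right. Place as right child of 67.
Insert 31: 31 < 63 → go left. Place as left child of 63.
Insert 51: 51 < 63 → go left; 51 > 31 → go right. Place as right child of 31.
Insert 32: 32 < 63 → go left; 32 > 31 → go right; 32 < 51 → go left. Place as left child of 51.
Insert 10: 10 < 63 → go left; 10 < 31 → go left. Place as left child of 31.
Insert 73: 73 > 63 → go right; 73 > 67 → go right; 73 > 69 → go right. Place as right child of 69.
Insert 44: 44 < 63 → go left; 44 > 31 → go right; 44 < 51 → go left; 44 > 32 → go right. Place as right child of 32.
Insert 62: 62 < 63 → go left; 62 > 31 → go right; 62 > 51 → go right. Place as right child of 51.
Insert 87: 87 > 63 → go right; 87 > 67 → go right; 87 > 69 → go right; 87 > 73 → go right. Place as right child of 73.
Insert 40: 40 < 63 → go left; 40 > 31 → go right; 40 < 51 → go left; 40 > 32 → go right; 40 < 44 → go left. Place as left child of 44.
Insert 75: 75 > 63 → go right; 75 > 67 → go right; 75 > 69 → go right; 75 > 73 → go right; 75 < 87 → go left. Place as left child of 87.
Insert 74: 74 > 63 → go right; 74 > 67 → go right; 74 > 69 → go right; 74 > 73 → go right; 74 < 87 → go left; 74 < 75 → go left. Place as left child of 75.
Insert 81: 81 > 63 → go right; 81 > 67 → go right; 81 > 69 → go right; 81 > 73 → go right; 81 < 87 → go left; 81 > 75 → go right. Place as right child of 75.
Insert 78: 78 > 63 → go right; 78 > 67 → go right; 78 > 69 → go right; 78 > 73 → go right; 78 < 87 → go left; 78 > 75 → go right; 78 < 81 → go left. Place as left child of 81.
Insert 59: 59 < 63 → go left; 59 > 31 → go right; 59 > 51 → go right; 59 < 62 → go left. Place as left child of 62.
Insert 83: 83 > 63 → go right; 83 > 67 → go right; 83 > 69 → go right; 83 > 73 → go right; 83 < 87 → go left; 83 > 75 → go right; 83 > 81 → go right. Place as right child of 81.
Insert 49: 49 < 63 → go left; 49 > 31 → go right; 49 < 51 → go left; 49 > 32 → go right; 49 > 44 → go right. Place as right child of 44.

Subtree rooted at 69 contains: 69, 73, 87, 75, 74, 81, 78, 83 — 8 nodes.

8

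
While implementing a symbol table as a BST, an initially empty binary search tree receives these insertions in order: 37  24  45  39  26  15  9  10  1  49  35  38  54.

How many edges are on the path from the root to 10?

Resulting structure (node: left, right):
  37: L=24, R=45
  24: L=15, R=26
  45: L=39, R=49
  39: L=38, R=–
  26: L=–, R=35
  15: L=9, R=–
  9: L=1, R=10
  10: L=–, R=–
  1: L=–, R=–
  49: L=–, R=54
  35: L=–, R=–
  38: L=–, R=–
  54: L=–, R=–

Path to 10: 37 → 24 → 15 → 9 → 10, which is 4 edges.

4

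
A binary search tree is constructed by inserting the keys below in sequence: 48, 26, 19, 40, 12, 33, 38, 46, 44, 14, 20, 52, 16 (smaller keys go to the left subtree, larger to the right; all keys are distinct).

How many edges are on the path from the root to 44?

48: root
26: left child of 48 (depth 1)
19: left child of 26 (depth 2)
40: right child of 26 (depth 2)
12: left child of 19 (depth 3)
33: left child of 40 (depth 3)
38: right child of 33 (depth 4)
46: right child of 40 (depth 3)
44: left child of 46 (depth 4)
14: right child of 12 (depth 4)
20: right child of 19 (depth 3)
52: right child of 48 (depth 1)
16: right child of 14 (depth 5)

Path to 44: 48 → 26 → 40 → 46 → 44, which is 4 edges.

4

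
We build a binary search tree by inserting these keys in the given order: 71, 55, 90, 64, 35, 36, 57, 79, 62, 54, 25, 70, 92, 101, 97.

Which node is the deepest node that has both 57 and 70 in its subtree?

64

71: root
55: left child of 71 (depth 1)
90: right child of 71 (depth 1)
64: right child of 55 (depth 2)
35: left child of 55 (depth 2)
36: right child of 35 (depth 3)
57: left child of 64 (depth 3)
79: left child of 90 (depth 2)
62: right child of 57 (depth 4)
54: right child of 36 (depth 4)
25: left child of 35 (depth 3)
70: right child of 64 (depth 3)
92: right child of 90 (depth 2)
101: right child of 92 (depth 3)
97: left child of 101 (depth 4)

Path to 57: 71 → 55 → 64 → 57
Path to 70: 71 → 55 → 64 → 70
The paths share a prefix ending at 64, then split left and right.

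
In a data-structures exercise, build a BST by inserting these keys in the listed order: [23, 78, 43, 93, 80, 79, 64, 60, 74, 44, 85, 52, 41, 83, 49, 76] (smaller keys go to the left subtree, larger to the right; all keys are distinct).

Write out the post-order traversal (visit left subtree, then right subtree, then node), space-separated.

23: root
78: right child of 23 (depth 1)
43: left child of 78 (depth 2)
93: right child of 78 (depth 2)
80: left child of 93 (depth 3)
79: left child of 80 (depth 4)
64: right child of 43 (depth 3)
60: left child of 64 (depth 4)
74: right child of 64 (depth 4)
44: left child of 60 (depth 5)
85: right child of 80 (depth 4)
52: right child of 44 (depth 6)
41: left child of 43 (depth 3)
83: left child of 85 (depth 5)
49: left child of 52 (depth 7)
76: right child of 74 (depth 5)

41 49 52 44 60 76 74 64 43 79 83 85 80 93 78 23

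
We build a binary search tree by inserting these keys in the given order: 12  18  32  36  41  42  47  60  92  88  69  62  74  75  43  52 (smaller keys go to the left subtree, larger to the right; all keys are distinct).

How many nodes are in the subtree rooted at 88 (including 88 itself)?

5

12: root
18: right child of 12 (depth 1)
32: right child of 18 (depth 2)
36: right child of 32 (depth 3)
41: right child of 36 (depth 4)
42: right child of 41 (depth 5)
47: right child of 42 (depth 6)
60: right child of 47 (depth 7)
92: right child of 60 (depth 8)
88: left child of 92 (depth 9)
69: left child of 88 (depth 10)
62: left child of 69 (depth 11)
74: right child of 69 (depth 11)
75: right child of 74 (depth 12)
43: left child of 47 (depth 7)
52: left child of 60 (depth 8)

Subtree rooted at 88 contains: 88, 69, 62, 74, 75 — 5 nodes.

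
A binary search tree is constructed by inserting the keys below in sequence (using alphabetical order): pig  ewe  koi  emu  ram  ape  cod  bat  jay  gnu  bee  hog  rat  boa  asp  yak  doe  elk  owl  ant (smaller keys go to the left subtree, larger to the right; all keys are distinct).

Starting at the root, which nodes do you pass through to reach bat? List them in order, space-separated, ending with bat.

pig: root
ewe: left child of pig (depth 1)
koi: right child of ewe (depth 2)
emu: left child of ewe (depth 2)
ram: right child of pig (depth 1)
ape: left child of emu (depth 3)
cod: right child of ape (depth 4)
bat: left child of cod (depth 5)
jay: left child of koi (depth 3)
gnu: left child of jay (depth 4)
bee: right child of bat (depth 6)
hog: right child of gnu (depth 5)
rat: right child of ram (depth 2)
boa: right child of bee (depth 7)
asp: left child of bat (depth 6)
yak: right child of rat (depth 3)
doe: right child of cod (depth 5)
elk: right child of doe (depth 6)
owl: right child of koi (depth 3)
ant: left child of ape (depth 4)

pig ewe emu ape cod bat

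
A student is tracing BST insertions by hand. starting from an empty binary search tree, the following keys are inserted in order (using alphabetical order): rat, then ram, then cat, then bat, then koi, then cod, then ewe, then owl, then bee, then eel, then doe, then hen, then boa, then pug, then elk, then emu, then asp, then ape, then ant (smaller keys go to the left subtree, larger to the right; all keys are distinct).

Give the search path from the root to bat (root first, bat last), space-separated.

rat ram cat bat

Insert rat: tree is empty, so rat becomes the root.
Insert ram: ram < rat → go left. Place as left child of rat.
Insert cat: cat < rat → go left; cat < ram → go left. Place as left child of ram.
Insert bat: bat < rat → go left; bat < ram → go left; bat < cat → go left. Place as left child of cat.
Insert koi: koi < rat → go left; koi < ram → go left; koi > cat → go right. Place as right child of cat.
Insert cod: cod < rat → go left; cod < ram → go left; cod > cat → go right; cod < koi → go left. Place as left child of koi.
Insert ewe: ewe < rat → go left; ewe < ram → go left; ewe > cat → go right; ewe < koi → go left; ewe > cod → go right. Place as right child of cod.
Insert owl: owl < rat → go left; owl < ram → go left; owl > cat → go right; owl > koi → go right. Place as right child of koi.
Insert bee: bee < rat → go left; bee < ram → go left; bee < cat → go left; bee > bat → go right. Place as right child of bat.
Insert eel: eel < rat → go left; eel < ram → go left; eel > cat → go right; eel < koi → go left; eel > cod → go right; eel < ewe → go left. Place as left child of ewe.
Insert doe: doe < rat → go left; doe < ram → go left; doe > cat → go right; doe < koi → go left; doe > cod → go right; doe < ewe → go left; doe < eel → go left. Place as left child of eel.
Insert hen: hen < rat → go left; hen < ram → go left; hen > cat → go right; hen < koi → go left; hen > cod → go right; hen > ewe → go right. Place as right child of ewe.
Insert boa: boa < rat → go left; boa < ram → go left; boa < cat → go left; boa > bat → go right; boa > bee → go right. Place as right child of bee.
Insert pug: pug < rat → go left; pug < ram → go left; pug > cat → go right; pug > koi → go right; pug > owl → go right. Place as right child of owl.
Insert elk: elk < rat → go left; elk < ram → go left; elk > cat → go right; elk < koi → go left; elk > cod → go right; elk < ewe → go left; elk > eel → go right. Place as right child of eel.
Insert emu: emu < rat → go left; emu < ram → go left; emu > cat → go right; emu < koi → go left; emu > cod → go right; emu < ewe → go left; emu > eel → go right; emu > elk → go right. Place as right child of elk.
Insert asp: asp < rat → go left; asp < ram → go left; asp < cat → go left; asp < bat → go left. Place as left child of bat.
Insert ape: ape < rat → go left; ape < ram → go left; ape < cat → go left; ape < bat → go left; ape < asp → go left. Place as left child of asp.
Insert ant: ant < rat → go left; ant < ram → go left; ant < cat → go left; ant < bat → go left; ant < asp → go left; ant < ape → go left. Place as left child of ape.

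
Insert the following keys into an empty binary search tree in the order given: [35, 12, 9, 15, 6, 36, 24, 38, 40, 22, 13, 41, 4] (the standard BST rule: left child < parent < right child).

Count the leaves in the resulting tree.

Insert 35: tree is empty, so 35 becomes the root.
Insert 12: 12 < 35 → go left. Place as left child of 35.
Insert 9: 9 < 35 → go left; 9 < 12 → go left. Place as left child of 12.
Insert 15: 15 < 35 → go left; 15 > 12 → go right. Place as right child of 12.
Insert 6: 6 < 35 → go left; 6 < 12 → go left; 6 < 9 → go left. Place as left child of 9.
Insert 36: 36 > 35 → go right. Place as right child of 35.
Insert 24: 24 < 35 → go left; 24 > 12 → go right; 24 > 15 → go right. Place as right child of 15.
Insert 38: 38 > 35 → go right; 38 > 36 → go right. Place as right child of 36.
Insert 40: 40 > 35 → go right; 40 > 36 → go right; 40 > 38 → go right. Place as right child of 38.
Insert 22: 22 < 35 → go left; 22 > 12 → go right; 22 > 15 → go right; 22 < 24 → go left. Place as left child of 24.
Insert 13: 13 < 35 → go left; 13 > 12 → go right; 13 < 15 → go left. Place as left child of 15.
Insert 41: 41 > 35 → go right; 41 > 36 → go right; 41 > 38 → go right; 41 > 40 → go right. Place as right child of 40.
Insert 4: 4 < 35 → go left; 4 < 12 → go left; 4 < 9 → go left; 4 < 6 → go left. Place as left child of 6.

Leaves: 4, 13, 22, 41 — 4 in total.

4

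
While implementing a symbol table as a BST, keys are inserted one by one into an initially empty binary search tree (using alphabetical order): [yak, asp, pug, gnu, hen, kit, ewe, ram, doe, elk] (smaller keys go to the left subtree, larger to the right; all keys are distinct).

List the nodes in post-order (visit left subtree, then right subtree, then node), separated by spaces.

elk doe ewe kit hen gnu ram pug asp yak

yak: root
asp: left child of yak (depth 1)
pug: right child of asp (depth 2)
gnu: left child of pug (depth 3)
hen: right child of gnu (depth 4)
kit: right child of hen (depth 5)
ewe: left child of gnu (depth 4)
ram: right child of pug (depth 3)
doe: left child of ewe (depth 5)
elk: right child of doe (depth 6)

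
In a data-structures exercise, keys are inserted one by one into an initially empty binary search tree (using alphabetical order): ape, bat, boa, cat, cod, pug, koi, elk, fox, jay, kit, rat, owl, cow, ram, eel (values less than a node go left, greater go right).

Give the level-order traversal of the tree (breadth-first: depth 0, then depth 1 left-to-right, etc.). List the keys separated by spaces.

ape bat boa cat cod pug koi rat elk owl ram cow fox eel jay kit

Insert ape: tree is empty, so ape becomes the root.
Insert bat: bat > ape → go right. Place as right child of ape.
Insert boa: boa > ape → go right; boa > bat → go right. Place as right child of bat.
Insert cat: cat > ape → go right; cat > bat → go right; cat > boa → go right. Place as right child of boa.
Insert cod: cod > ape → go right; cod > bat → go right; cod > boa → go right; cod > cat → go right. Place as right child of cat.
Insert pug: pug > ape → go right; pug > bat → go right; pug > boa → go right; pug > cat → go right; pug > cod → go right. Place as right child of cod.
Insert koi: koi > ape → go right; koi > bat → go right; koi > boa → go right; koi > cat → go right; koi > cod → go right; koi < pug → go left. Place as left child of pug.
Insert elk: elk > ape → go right; elk > bat → go right; elk > boa → go right; elk > cat → go right; elk > cod → go right; elk < pug → go left; elk < koi → go left. Place as left child of koi.
Insert fox: fox > ape → go right; fox > bat → go right; fox > boa → go right; fox > cat → go right; fox > cod → go right; fox < pug → go left; fox < koi → go left; fox > elk → go right. Place as right child of elk.
Insert jay: jay > ape → go right; jay > bat → go right; jay > boa → go right; jay > cat → go right; jay > cod → go right; jay < pug → go left; jay < koi → go left; jay > elk → go right; jay > fox → go right. Place as right child of fox.
Insert kit: kit > ape → go right; kit > bat → go right; kit > boa → go right; kit > cat → go right; kit > cod → go right; kit < pug → go left; kit < koi → go left; kit > elk → go right; kit > fox → go right; kit > jay → go right. Place as right child of jay.
Insert rat: rat > ape → go right; rat > bat → go right; rat > boa → go right; rat > cat → go right; rat > cod → go right; rat > pug → go right. Place as right child of pug.
Insert owl: owl > ape → go right; owl > bat → go right; owl > boa → go right; owl > cat → go right; owl > cod → go right; owl < pug → go left; owl > koi → go right. Place as right child of koi.
Insert cow: cow > ape → go right; cow > bat → go right; cow > boa → go right; cow > cat → go right; cow > cod → go right; cow < pug → go left; cow < koi → go left; cow < elk → go left. Place as left child of elk.
Insert ram: ram > ape → go right; ram > bat → go right; ram > boa → go right; ram > cat → go right; ram > cod → go right; ram > pug → go right; ram < rat → go left. Place as left child of rat.
Insert eel: eel > ape → go right; eel > bat → go right; eel > boa → go right; eel > cat → go right; eel > cod → go right; eel < pug → go left; eel < koi → go left; eel < elk → go left; eel > cow → go right. Place as right child of cow.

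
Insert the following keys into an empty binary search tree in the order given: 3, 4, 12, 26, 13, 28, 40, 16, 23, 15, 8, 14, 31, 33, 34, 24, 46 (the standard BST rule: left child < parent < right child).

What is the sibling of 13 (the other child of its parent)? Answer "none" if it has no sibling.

28

3: root
4: right child of 3 (depth 1)
12: right child of 4 (depth 2)
26: right child of 12 (depth 3)
13: left child of 26 (depth 4)
28: right child of 26 (depth 4)
40: right child of 28 (depth 5)
16: right child of 13 (depth 5)
23: right child of 16 (depth 6)
15: left child of 16 (depth 6)
8: left child of 12 (depth 3)
14: left child of 15 (depth 7)
31: left child of 40 (depth 6)
33: right child of 31 (depth 7)
34: right child of 33 (depth 8)
24: right child of 23 (depth 7)
46: right child of 40 (depth 6)

13's parent is 26; the other child of 26 is 28.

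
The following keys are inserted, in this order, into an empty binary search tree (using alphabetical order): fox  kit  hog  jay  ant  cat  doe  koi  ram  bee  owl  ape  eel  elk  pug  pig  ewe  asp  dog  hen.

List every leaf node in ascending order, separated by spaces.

asp dog ewe hen jay pig

fox: root
kit: right child of fox (depth 1)
hog: left child of kit (depth 2)
jay: right child of hog (depth 3)
ant: left child of fox (depth 1)
cat: right child of ant (depth 2)
doe: right child of cat (depth 3)
koi: right child of kit (depth 2)
ram: right child of koi (depth 3)
bee: left child of cat (depth 3)
owl: left child of ram (depth 4)
ape: left child of bee (depth 4)
eel: right child of doe (depth 4)
elk: right child of eel (depth 5)
pug: right child of owl (depth 5)
pig: left child of pug (depth 6)
ewe: right child of elk (depth 6)
asp: right child of ape (depth 5)
dog: left child of eel (depth 5)
hen: left child of hog (depth 3)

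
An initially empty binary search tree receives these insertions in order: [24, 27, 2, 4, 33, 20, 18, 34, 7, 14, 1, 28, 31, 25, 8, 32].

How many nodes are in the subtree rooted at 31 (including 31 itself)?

2

Resulting structure (node: left, right):
  24: L=2, R=27
  27: L=25, R=33
  2: L=1, R=4
  4: L=–, R=20
  33: L=28, R=34
  20: L=18, R=–
  18: L=7, R=–
  34: L=–, R=–
  7: L=–, R=14
  14: L=8, R=–
  1: L=–, R=–
  28: L=–, R=31
  31: L=–, R=32
  25: L=–, R=–
  8: L=–, R=–
  32: L=–, R=–

Subtree rooted at 31 contains: 31, 32 — 2 nodes.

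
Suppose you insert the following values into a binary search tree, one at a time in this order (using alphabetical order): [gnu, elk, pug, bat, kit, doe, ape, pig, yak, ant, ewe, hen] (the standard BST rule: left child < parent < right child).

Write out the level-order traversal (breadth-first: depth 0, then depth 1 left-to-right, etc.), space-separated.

gnu: root
elk: left child of gnu (depth 1)
pug: right child of gnu (depth 1)
bat: left child of elk (depth 2)
kit: left child of pug (depth 2)
doe: right child of bat (depth 3)
ape: left child of bat (depth 3)
pig: right child of kit (depth 3)
yak: right child of pug (depth 2)
ant: left child of ape (depth 4)
ewe: right child of elk (depth 2)
hen: left child of kit (depth 3)

gnu elk pug bat ewe kit yak ape doe hen pig ant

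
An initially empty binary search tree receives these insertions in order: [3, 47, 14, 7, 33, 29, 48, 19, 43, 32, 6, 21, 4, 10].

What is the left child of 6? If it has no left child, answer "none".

Resulting structure (node: left, right):
  3: L=–, R=47
  47: L=14, R=48
  14: L=7, R=33
  7: L=6, R=10
  33: L=29, R=43
  29: L=19, R=32
  48: L=–, R=–
  19: L=–, R=21
  43: L=–, R=–
  32: L=–, R=–
  6: L=4, R=–
  21: L=–, R=–
  4: L=–, R=–
  10: L=–, R=–

4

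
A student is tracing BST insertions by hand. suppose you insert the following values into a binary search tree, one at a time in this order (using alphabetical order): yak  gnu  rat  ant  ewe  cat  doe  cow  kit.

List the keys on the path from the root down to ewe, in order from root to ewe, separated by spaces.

yak gnu ant ewe

Insert yak: tree is empty, so yak becomes the root.
Insert gnu: gnu < yak → go left. Place as left child of yak.
Insert rat: rat < yak → go left; rat > gnu → go right. Place as right child of gnu.
Insert ant: ant < yak → go left; ant < gnu → go left. Place as left child of gnu.
Insert ewe: ewe < yak → go left; ewe < gnu → go left; ewe > ant → go right. Place as right child of ant.
Insert cat: cat < yak → go left; cat < gnu → go left; cat > ant → go right; cat < ewe → go left. Place as left child of ewe.
Insert doe: doe < yak → go left; doe < gnu → go left; doe > ant → go right; doe < ewe → go left; doe > cat → go right. Place as right child of cat.
Insert cow: cow < yak → go left; cow < gnu → go left; cow > ant → go right; cow < ewe → go left; cow > cat → go right; cow < doe → go left. Place as left child of doe.
Insert kit: kit < yak → go left; kit > gnu → go right; kit < rat → go left. Place as left child of rat.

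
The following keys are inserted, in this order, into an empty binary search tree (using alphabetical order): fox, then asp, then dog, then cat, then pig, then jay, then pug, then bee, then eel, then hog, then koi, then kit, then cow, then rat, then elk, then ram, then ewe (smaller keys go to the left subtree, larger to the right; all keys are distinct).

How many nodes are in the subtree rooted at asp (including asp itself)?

8

Resulting structure (node: left, right):
  fox: L=asp, R=pig
  asp: L=–, R=dog
  dog: L=cat, R=eel
  cat: L=bee, R=cow
  pig: L=jay, R=pug
  jay: L=hog, R=koi
  pug: L=–, R=rat
  bee: L=–, R=–
  eel: L=–, R=elk
  hog: L=–, R=–
  koi: L=kit, R=–
  kit: L=–, R=–
  cow: L=–, R=–
  rat: L=ram, R=–
  elk: L=–, R=ewe
  ram: L=–, R=–
  ewe: L=–, R=–

Subtree rooted at asp contains: asp, dog, cat, bee, cow, eel, elk, ewe — 8 nodes.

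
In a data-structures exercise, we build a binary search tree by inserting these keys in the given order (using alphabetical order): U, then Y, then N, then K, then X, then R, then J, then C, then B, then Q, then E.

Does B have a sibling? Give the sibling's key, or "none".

U: root
Y: right child of U (depth 1)
N: left child of U (depth 1)
K: left child of N (depth 2)
X: left child of Y (depth 2)
R: right child of N (depth 2)
J: left child of K (depth 3)
C: left child of J (depth 4)
B: left child of C (depth 5)
Q: left child of R (depth 3)
E: right child of C (depth 5)

B's parent is C; the other child of C is E.

E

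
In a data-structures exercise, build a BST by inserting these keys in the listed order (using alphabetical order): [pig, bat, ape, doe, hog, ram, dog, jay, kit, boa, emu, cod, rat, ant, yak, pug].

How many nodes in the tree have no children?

6

pig: root
bat: left child of pig (depth 1)
ape: left child of bat (depth 2)
doe: right child of bat (depth 2)
hog: right child of doe (depth 3)
ram: right child of pig (depth 1)
dog: left child of hog (depth 4)
jay: right child of hog (depth 4)
kit: right child of jay (depth 5)
boa: left child of doe (depth 3)
emu: right child of dog (depth 5)
cod: right child of boa (depth 4)
rat: right child of ram (depth 2)
ant: left child of ape (depth 3)
yak: right child of rat (depth 3)
pug: left child of ram (depth 2)

Leaves: ant, cod, emu, kit, pug, yak — 6 in total.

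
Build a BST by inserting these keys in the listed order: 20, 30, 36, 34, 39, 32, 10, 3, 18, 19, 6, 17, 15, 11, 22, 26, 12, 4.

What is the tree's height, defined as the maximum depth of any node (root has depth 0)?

Resulting structure (node: left, right):
  20: L=10, R=30
  30: L=22, R=36
  36: L=34, R=39
  34: L=32, R=–
  39: L=–, R=–
  32: L=–, R=–
  10: L=3, R=18
  3: L=–, R=6
  18: L=17, R=19
  19: L=–, R=–
  6: L=4, R=–
  17: L=15, R=–
  15: L=11, R=–
  11: L=–, R=12
  22: L=–, R=26
  26: L=–, R=–
  12: L=–, R=–
  4: L=–, R=–

The deepest node is 12 at depth 6.

6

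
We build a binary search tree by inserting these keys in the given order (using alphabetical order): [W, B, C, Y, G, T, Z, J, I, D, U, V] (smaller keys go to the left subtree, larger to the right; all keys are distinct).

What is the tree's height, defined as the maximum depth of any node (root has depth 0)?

6

W: root
B: left child of W (depth 1)
C: right child of B (depth 2)
Y: right child of W (depth 1)
G: right child of C (depth 3)
T: right child of G (depth 4)
Z: right child of Y (depth 2)
J: left child of T (depth 5)
I: left child of J (depth 6)
D: left child of G (depth 4)
U: right child of T (depth 5)
V: right child of U (depth 6)

The deepest node is I at depth 6.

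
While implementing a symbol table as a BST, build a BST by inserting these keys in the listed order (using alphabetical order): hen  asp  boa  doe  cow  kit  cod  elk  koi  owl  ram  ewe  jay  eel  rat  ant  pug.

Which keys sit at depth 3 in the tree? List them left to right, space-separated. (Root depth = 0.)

doe owl

Insert hen: tree is empty, so hen becomes the root.
Insert asp: asp < hen → go left. Place as left child of hen.
Insert boa: boa < hen → go left; boa > asp → go right. Place as right child of asp.
Insert doe: doe < hen → go left; doe > asp → go right; doe > boa → go right. Place as right child of boa.
Insert cow: cow < hen → go left; cow > asp → go right; cow > boa → go right; cow < doe → go left. Place as left child of doe.
Insert kit: kit > hen → go right. Place as right child of hen.
Insert cod: cod < hen → go left; cod > asp → go right; cod > boa → go right; cod < doe → go left; cod < cow → go left. Place as left child of cow.
Insert elk: elk < hen → go left; elk > asp → go right; elk > boa → go right; elk > doe → go right. Place as right child of doe.
Insert koi: koi > hen → go right; koi > kit → go right. Place as right child of kit.
Insert owl: owl > hen → go right; owl > kit → go right; owl > koi → go right. Place as right child of koi.
Insert ram: ram > hen → go right; ram > kit → go right; ram > koi → go right; ram > owl → go right. Place as right child of owl.
Insert ewe: ewe < hen → go left; ewe > asp → go right; ewe > boa → go right; ewe > doe → go right; ewe > elk → go right. Place as right child of elk.
Insert jay: jay > hen → go right; jay < kit → go left. Place as left child of kit.
Insert eel: eel < hen → go left; eel > asp → go right; eel > boa → go right; eel > doe → go right; eel < elk → go left. Place as left child of elk.
Insert rat: rat > hen → go right; rat > kit → go right; rat > koi → go right; rat > owl → go right; rat > ram → go right. Place as right child of ram.
Insert ant: ant < hen → go left; ant < asp → go left. Place as left child of asp.
Insert pug: pug > hen → go right; pug > kit → go right; pug > koi → go right; pug > owl → go right; pug < ram → go left. Place as left child of ram.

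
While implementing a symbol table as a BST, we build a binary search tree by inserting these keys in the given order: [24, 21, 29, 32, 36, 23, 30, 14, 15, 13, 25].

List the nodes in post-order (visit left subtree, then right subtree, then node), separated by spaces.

Resulting structure (node: left, right):
  24: L=21, R=29
  21: L=14, R=23
  29: L=25, R=32
  32: L=30, R=36
  36: L=–, R=–
  23: L=–, R=–
  30: L=–, R=–
  14: L=13, R=15
  15: L=–, R=–
  13: L=–, R=–
  25: L=–, R=–

13 15 14 23 21 25 30 36 32 29 24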